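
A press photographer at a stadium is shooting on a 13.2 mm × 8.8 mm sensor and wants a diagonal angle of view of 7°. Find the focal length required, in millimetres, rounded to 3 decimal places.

129.691 mm

Sensor diagonal = √(13.2² + 8.8²) = √251.6800 ≈ 15.8644 mm.
From α = 2·arctan(d/2f) we get f = d / (2·tan(α/2)).
With d = 15.8644 mm and α/2 = 3.5°, tan(α/2) ≈ 0.06116, so f ≈ 15.8644 / 0.12233 ≈ 129.6905 mm.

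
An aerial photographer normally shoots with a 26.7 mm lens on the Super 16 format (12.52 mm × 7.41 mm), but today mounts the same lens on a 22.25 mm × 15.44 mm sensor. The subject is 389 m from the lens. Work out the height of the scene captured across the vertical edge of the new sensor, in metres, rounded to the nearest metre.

225 m

The focal length stays 26.7 mm; the relevant sensor dimension is now h = 15.44 mm. Object distance dₒ = 389 m = 389000 mm.
Thin-lens field height W = h·(dₒ − f)/f = 15.44 × (389000 − 26.7)/26.7 ≈ 224934.373 mm = 224.934 m.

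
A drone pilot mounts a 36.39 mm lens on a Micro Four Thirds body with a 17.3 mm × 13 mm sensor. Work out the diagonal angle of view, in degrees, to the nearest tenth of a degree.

Sensor diagonal = √(17.3² + 13²) = √468.2900 ≈ 21.6400 mm.
Angle of view α = 2·arctan(d/2f) with d = 21.6400 mm and f = 36.39 mm.
d/2f = 0.29733; arctan(0.29733) ≈ 16.5590°, so α ≈ 33.1181°.

33.1°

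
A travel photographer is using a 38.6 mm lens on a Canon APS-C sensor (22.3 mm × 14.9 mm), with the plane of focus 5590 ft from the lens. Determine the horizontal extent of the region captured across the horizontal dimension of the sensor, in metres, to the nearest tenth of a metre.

984.3 m

dₒ: 5590 ft × 304.8 mm/ft = 1703831.95 mm.
Similar triangles through the lens centre give W/dₒ = w/dᵢ; with 1/f = 1/dₒ + 1/dᵢ this gives W = w·(dₒ − f)/f.
W = 22.3 mm × (1.70383e+06 − 38.6) / 38.6 = 22.3 × 44139.7240 ≈ 984315.845 mm = 984.316 m.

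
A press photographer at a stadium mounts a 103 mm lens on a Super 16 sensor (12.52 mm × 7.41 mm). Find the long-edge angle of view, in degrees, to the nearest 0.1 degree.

Angle of view α = 2·arctan(w/2f) with w = 12.52 mm and f = 103 mm.
w/2f = 0.06078; arctan(0.06078) ≈ 3.4780°, so α ≈ 6.9559°.

7.0°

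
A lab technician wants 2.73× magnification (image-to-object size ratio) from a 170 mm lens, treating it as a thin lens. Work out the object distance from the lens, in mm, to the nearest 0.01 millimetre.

232.27 mm

With m = dᵢ/dₒ and 1/f = 1/dₒ + 1/dᵢ, substituting dᵢ = m·dₒ gives 1/f = (1 + 1/m)/dₒ, hence dₒ = f·(1 + 1/m).
dₒ = 170 × (1 + 1/2.73) = 170 × 1.36630 ≈ 232.271 mm.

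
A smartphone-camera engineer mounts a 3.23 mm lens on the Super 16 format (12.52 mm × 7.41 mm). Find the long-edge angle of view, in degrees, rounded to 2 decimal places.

125.41°

Angle of view α = 2·arctan(w/2f) with w = 12.52 mm and f = 3.23 mm.
w/2f = 1.93808; arctan(1.93808) ≈ 62.7074°, so α ≈ 125.4148°.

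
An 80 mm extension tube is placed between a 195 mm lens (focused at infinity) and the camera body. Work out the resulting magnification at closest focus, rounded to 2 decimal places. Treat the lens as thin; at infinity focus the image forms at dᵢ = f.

0.41×

The tube moves the image plane from f to f + e, so dᵢ = 195 + 80 = 275 mm. Focus is achieved when 1/f = 1/dₒ + 1/dᵢ, giving dₒ = 1/(1/f − 1/(f+e)).
Magnification m = dᵢ/dₒ = (f+e)·(1/f − 1/(f+e)) = e/f = 80/195 ≈ 0.4103.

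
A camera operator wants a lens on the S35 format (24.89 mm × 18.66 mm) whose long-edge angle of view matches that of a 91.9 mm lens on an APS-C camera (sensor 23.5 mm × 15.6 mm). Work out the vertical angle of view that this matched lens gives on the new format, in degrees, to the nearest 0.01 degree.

Equal long-edge AOV ⇒ f₂ = f₁ · 24.89/23.5 = 91.9 × 1.05915 ≈ 97.3358 mm.
Vertical AOV on the new format = 2·arctan(18.66 / (2 × 97.3358)) = 2·arctan(0.09585) ≈ 10.9506°.

10.95°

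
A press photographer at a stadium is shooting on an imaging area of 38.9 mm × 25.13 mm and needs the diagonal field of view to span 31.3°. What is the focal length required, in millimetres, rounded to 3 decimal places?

82.655 mm

Sensor diagonal = √(38.9² + 25.13²) = √2144.7269 ≈ 46.3112 mm.
From α = 2·arctan(d/2f) we get f = d / (2·tan(α/2)).
With d = 46.3112 mm and α/2 = 15.65°, tan(α/2) ≈ 0.28015, so f ≈ 46.3112 / 0.56029 ≈ 82.6555 mm.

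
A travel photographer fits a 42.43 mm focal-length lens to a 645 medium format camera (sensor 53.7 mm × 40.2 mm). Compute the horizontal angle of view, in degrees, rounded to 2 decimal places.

Angle of view α = 2·arctan(w/2f) with w = 53.7 mm and f = 42.43 mm.
w/2f = 0.63281; arctan(0.63281) ≈ 32.3259°, so α ≈ 64.6518°.

64.65°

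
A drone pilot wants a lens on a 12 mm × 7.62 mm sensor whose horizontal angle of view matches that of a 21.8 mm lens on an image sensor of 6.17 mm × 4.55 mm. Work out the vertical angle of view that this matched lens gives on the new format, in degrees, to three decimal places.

10.270°

Equal horizontal AOV ⇒ f₂ = f₁ · 12/6.17 = 21.8 × 1.94489 ≈ 42.3987 mm.
Vertical AOV on the new format = 2·arctan(7.62 / (2 × 42.3987)) = 2·arctan(0.08986) ≈ 10.2698°.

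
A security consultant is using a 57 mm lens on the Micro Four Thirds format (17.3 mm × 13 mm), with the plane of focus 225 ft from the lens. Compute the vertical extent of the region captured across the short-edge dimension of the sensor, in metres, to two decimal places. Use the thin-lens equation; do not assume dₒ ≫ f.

15.63 m

dₒ: 225 ft × 304.8 mm/ft = 68580.00 mm.
Similar triangles through the lens centre give W/dₒ = h/dᵢ; with 1/f = 1/dₒ + 1/dᵢ this gives W = h·(dₒ − f)/f.
W = 13 mm × (68580 − 57) / 57 = 13 × 1202.1579 ≈ 15628.052 mm = 15.6281 m.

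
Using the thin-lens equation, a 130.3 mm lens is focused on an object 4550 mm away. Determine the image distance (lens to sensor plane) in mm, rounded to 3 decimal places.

1/dᵢ = 1/f − 1/dₒ = 1/130.3 − 1/4550 = 0.0074548 mm⁻¹.
dᵢ = 1/0.0074548 ≈ 134.1415 mm.

134.141 mm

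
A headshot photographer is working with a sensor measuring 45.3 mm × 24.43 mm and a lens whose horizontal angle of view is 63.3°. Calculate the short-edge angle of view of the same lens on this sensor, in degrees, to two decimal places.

36.78°

From the horizontal AOV: f = 45.3 / (2·tan(31.65°)) = 45.3 / 1.23282 ≈ 36.7452 mm.
Short-edge AOV = 2·arctan(24.43 / (2 × 36.7452)) = 2·arctan(0.33242) ≈ 36.7762°.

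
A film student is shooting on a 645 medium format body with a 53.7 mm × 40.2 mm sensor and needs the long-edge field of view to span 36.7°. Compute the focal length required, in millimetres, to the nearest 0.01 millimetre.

From α = 2·arctan(w/2f) we get f = w / (2·tan(α/2)).
With w = 53.7 mm and α/2 = 18.35°, tan(α/2) ≈ 0.33169, so f ≈ 53.7 / 0.66337 ≈ 80.9499 mm.

80.95 mm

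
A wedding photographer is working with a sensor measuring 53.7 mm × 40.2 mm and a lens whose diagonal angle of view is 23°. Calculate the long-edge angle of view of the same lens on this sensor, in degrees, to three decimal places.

18.501°

Sensor diagonal = √(53.7² + 40.2²) = √4499.7300 ≈ 67.0800 mm.
From the diagonal AOV: f = 67.0800 / (2·tan(11.5°)) = 67.0800 / 0.40690 ≈ 164.8544 mm.
Long-edge AOV = 2·arctan(53.7 / (2 × 164.8544)) = 2·arctan(0.16287) ≈ 18.5012°.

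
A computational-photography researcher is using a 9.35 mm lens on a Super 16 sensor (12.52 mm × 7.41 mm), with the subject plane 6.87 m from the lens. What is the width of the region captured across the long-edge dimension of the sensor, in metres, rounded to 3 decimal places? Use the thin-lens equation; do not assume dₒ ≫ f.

9.187 m

dₒ: 6.87 m = 6870 mm.
Similar triangles through the lens centre give W/dₒ = w/dᵢ; with 1/f = 1/dₒ + 1/dᵢ this gives W = w·(dₒ − f)/f.
W = 12.52 mm × (6870 − 9.35) / 9.35 = 12.52 × 733.7594 ≈ 9186.667 mm = 9.18667 m.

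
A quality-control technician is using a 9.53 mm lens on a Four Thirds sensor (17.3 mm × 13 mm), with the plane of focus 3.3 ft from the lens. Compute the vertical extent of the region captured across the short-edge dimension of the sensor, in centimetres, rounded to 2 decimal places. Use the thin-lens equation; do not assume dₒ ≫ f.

135.91 cm

dₒ: 3.3 ft × 304.8 mm/ft = 1005.84 mm.
Similar triangles through the lens centre give W/dₒ = h/dᵢ; with 1/f = 1/dₒ + 1/dᵢ this gives W = h·(dₒ − f)/f.
W = 13 mm × (1005.84 − 9.53) / 9.53 = 13 × 104.5446 ≈ 1359.080 mm = 135.908 cm.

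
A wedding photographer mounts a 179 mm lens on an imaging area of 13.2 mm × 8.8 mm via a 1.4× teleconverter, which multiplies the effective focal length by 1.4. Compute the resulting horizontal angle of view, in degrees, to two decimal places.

Effective focal length f = 179 × 1.4 = 250.6 mm.
α = 2·arctan(13.2 / (2 × 250.6)) = 2·arctan(0.02634) ≈ 3.0173°.

3.02°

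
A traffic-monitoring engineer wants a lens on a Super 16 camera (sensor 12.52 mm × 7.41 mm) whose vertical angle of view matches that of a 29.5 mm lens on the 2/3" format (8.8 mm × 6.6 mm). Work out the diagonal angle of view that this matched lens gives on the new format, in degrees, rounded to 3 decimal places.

Equal vertical AOV ⇒ f₂ = f₁ · 7.41/6.6 = 29.5 × 1.12273 ≈ 33.1205 mm.
Sensor diagonal = √(12.52² + 7.41²) = √211.6585 ≈ 14.5485 mm.
Diagonal AOV on the new format = 2·arctan(14.5485 / (2 × 33.1205)) = 2·arctan(0.21963) ≈ 24.7744°.

24.774°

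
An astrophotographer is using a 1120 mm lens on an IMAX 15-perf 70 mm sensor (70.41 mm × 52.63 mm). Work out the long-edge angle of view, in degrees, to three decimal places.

Angle of view α = 2·arctan(w/2f) with w = 70.41 mm and f = 1120 mm.
w/2f = 0.03143; arctan(0.03143) ≈ 1.8004°, so α ≈ 3.6008°.

3.601°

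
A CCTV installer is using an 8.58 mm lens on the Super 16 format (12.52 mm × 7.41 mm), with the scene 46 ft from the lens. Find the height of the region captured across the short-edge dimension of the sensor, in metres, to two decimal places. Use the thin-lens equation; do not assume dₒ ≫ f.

12.10 m

dₒ: 46 ft × 304.8 mm/ft = 14020.80 mm.
Similar triangles through the lens centre give W/dₒ = h/dᵢ; with 1/f = 1/dₒ + 1/dᵢ this gives W = h·(dₒ − f)/f.
W = 7.41 mm × (14020.8 − 8.58) / 8.58 = 7.41 × 1633.1258 ≈ 12101.462 mm = 12.1015 m.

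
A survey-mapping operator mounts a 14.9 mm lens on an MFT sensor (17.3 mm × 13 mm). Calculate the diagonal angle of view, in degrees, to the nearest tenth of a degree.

Sensor diagonal = √(17.3² + 13²) = √468.2900 ≈ 21.6400 mm.
Angle of view α = 2·arctan(d/2f) with d = 21.6400 mm and f = 14.9 mm.
d/2f = 0.72617; arctan(0.72617) ≈ 35.9862°, so α ≈ 71.9724°.

72.0°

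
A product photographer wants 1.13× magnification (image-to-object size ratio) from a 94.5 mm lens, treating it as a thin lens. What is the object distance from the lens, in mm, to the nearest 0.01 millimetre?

178.13 mm

With m = dᵢ/dₒ and 1/f = 1/dₒ + 1/dᵢ, substituting dᵢ = m·dₒ gives 1/f = (1 + 1/m)/dₒ, hence dₒ = f·(1 + 1/m).
dₒ = 94.5 × (1 + 1/1.13) = 94.5 × 1.88496 ≈ 178.128 mm.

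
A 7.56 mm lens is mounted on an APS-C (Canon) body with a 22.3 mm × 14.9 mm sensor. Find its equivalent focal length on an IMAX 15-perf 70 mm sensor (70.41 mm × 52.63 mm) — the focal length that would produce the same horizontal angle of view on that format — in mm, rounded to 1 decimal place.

23.9 mm

Equal angle of view means equal width/f ratio, so f₂ = f₁ · (width₂/width₁) = 7.56 × 70.41/22.3.
f₂ = 7.56 × 3.15740 ≈ 23.870 mm.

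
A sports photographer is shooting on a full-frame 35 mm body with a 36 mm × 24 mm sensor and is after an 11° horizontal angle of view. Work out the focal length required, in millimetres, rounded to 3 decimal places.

186.937 mm

From α = 2·arctan(w/2f) we get f = w / (2·tan(α/2)).
With w = 36 mm and α/2 = 5.5°, tan(α/2) ≈ 0.09629, so f ≈ 36 / 0.19258 ≈ 186.9371 mm.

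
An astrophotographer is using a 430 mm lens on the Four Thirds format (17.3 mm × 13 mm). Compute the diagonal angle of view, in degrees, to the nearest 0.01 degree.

2.88°

Sensor diagonal = √(17.3² + 13²) = √468.2900 ≈ 21.6400 mm.
Angle of view α = 2·arctan(d/2f) with d = 21.6400 mm and f = 430 mm.
d/2f = 0.02516; arctan(0.02516) ≈ 1.4414°, so α ≈ 2.8828°.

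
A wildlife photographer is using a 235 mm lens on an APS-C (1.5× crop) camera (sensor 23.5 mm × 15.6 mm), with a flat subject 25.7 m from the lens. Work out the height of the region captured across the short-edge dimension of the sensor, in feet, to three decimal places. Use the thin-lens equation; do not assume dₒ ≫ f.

5.546 ft

dₒ: 25.7 m = 25700 mm.
Similar triangles through the lens centre give W/dₒ = h/dᵢ; with 1/f = 1/dₒ + 1/dᵢ this gives W = h·(dₒ − f)/f.
W = 15.6 mm × (25700 − 235) / 235 = 15.6 × 108.3617 ≈ 1690.443 mm = 1690.443/304.8 ft = 5.54607 ft.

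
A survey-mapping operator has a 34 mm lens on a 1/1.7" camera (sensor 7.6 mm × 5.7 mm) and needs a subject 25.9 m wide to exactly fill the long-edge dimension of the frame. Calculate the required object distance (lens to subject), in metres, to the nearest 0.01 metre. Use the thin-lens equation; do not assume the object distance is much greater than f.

115.90 m

W: 25.9 m = 25900 mm.
Magnification m = w/W = dᵢ/dₒ; combined with 1/f = 1/dₒ + 1/dᵢ this gives dₒ = f·(1 + W/w).
dₒ = 34 mm × (1 + 25900/7.6) = 34 × 3408.8947 ≈ 115902.421 mm = 115.902 m.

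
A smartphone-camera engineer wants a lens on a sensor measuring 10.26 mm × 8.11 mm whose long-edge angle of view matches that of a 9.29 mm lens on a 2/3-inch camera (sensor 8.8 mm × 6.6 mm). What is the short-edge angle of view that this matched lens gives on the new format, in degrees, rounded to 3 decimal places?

Equal long-edge AOV ⇒ f₂ = f₁ · 10.26/8.8 = 9.29 × 1.16591 ≈ 10.8313 mm.
Short-edge AOV on the new format = 2·arctan(8.11 / (2 × 10.8313)) = 2·arctan(0.37438) ≈ 41.0496°.

41.050°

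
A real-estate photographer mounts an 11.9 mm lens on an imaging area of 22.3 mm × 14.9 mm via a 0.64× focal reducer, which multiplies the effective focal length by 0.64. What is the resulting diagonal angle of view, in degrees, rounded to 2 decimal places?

120.81°

Effective focal length f = 11.9 × 0.64 = 7.616 mm.
Sensor diagonal = √(22.3² + 14.9²) = √719.3000 ≈ 26.8198 mm.
α = 2·arctan(26.820 / (2 × 7.616)) = 2·arctan(1.76075) ≈ 120.8121°.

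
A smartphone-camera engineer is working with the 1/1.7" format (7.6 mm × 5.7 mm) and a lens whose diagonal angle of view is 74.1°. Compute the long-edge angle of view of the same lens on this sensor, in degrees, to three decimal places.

62.259°

Sensor diagonal = √(7.6² + 5.7²) = √90.2500 ≈ 9.5000 mm.
From the diagonal AOV: f = 9.5000 / (2·tan(37.05°)) = 9.5000 / 1.50985 ≈ 6.2920 mm.
Long-edge AOV = 2·arctan(7.6 / (2 × 6.2920)) = 2·arctan(0.60394) ≈ 62.2588°.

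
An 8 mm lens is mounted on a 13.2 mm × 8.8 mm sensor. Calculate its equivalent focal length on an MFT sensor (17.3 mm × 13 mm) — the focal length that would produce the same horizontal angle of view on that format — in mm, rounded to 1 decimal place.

Equal angle of view means equal width/f ratio, so f₂ = f₁ · (width₂/width₁) = 8 × 17.3/13.2.
f₂ = 8 × 1.31061 ≈ 10.485 mm.

10.5 mm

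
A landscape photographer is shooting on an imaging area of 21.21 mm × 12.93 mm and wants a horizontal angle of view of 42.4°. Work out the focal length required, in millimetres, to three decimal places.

From α = 2·arctan(w/2f) we get f = w / (2·tan(α/2)).
With w = 21.21 mm and α/2 = 21.2°, tan(α/2) ≈ 0.38787, so f ≈ 21.21 / 0.77575 ≈ 27.3413 mm.

27.341 mm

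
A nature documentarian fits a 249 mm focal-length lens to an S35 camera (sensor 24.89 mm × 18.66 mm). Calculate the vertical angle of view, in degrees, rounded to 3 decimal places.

4.292°

Angle of view α = 2·arctan(h/2f) with h = 18.66 mm and f = 249 mm.
h/2f = 0.03747; arctan(0.03747) ≈ 2.1459°, so α ≈ 4.2917°.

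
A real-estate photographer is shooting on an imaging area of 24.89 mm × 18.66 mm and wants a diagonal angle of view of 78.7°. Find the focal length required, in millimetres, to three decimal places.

18.969 mm

Sensor diagonal = √(24.89² + 18.66²) = √967.7077 ≈ 31.1080 mm.
From α = 2·arctan(d/2f) we get f = d / (2·tan(α/2)).
With d = 31.1080 mm and α/2 = 39.35°, tan(α/2) ≈ 0.81995, so f ≈ 31.1080 / 1.63990 ≈ 18.9695 mm.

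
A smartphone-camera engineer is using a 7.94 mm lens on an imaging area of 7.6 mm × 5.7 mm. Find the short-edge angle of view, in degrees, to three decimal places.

Angle of view α = 2·arctan(h/2f) with h = 5.7 mm and f = 7.94 mm.
h/2f = 0.35894; arctan(0.35894) ≈ 19.7452°, so α ≈ 39.4904°.

39.490°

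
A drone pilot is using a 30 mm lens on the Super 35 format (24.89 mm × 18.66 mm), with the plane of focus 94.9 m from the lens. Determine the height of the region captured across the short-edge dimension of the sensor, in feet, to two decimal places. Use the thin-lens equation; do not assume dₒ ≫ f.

dₒ: 94.9 m = 94900 mm.
Similar triangles through the lens centre give W/dₒ = h/dᵢ; with 1/f = 1/dₒ + 1/dᵢ this gives W = h·(dₒ − f)/f.
W = 18.66 mm × (94900 − 30) / 30 = 18.66 × 3162.3333 ≈ 59009.140 mm = 59009.140/304.8 ft = 193.6 ft.

193.60 ft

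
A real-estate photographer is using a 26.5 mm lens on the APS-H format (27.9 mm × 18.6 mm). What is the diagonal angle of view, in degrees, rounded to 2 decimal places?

Sensor diagonal = √(27.9² + 18.6²) = √1124.3700 ≈ 33.5316 mm.
Angle of view α = 2·arctan(d/2f) with d = 33.5316 mm and f = 26.5 mm.
d/2f = 0.63267; arctan(0.63267) ≈ 32.3204°, so α ≈ 64.6408°.

64.64°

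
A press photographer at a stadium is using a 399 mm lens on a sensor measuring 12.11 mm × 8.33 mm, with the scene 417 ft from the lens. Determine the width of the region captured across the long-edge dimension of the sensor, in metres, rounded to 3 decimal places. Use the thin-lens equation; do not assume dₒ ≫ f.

dₒ: 417 ft × 304.8 mm/ft = 127101.60 mm.
Similar triangles through the lens centre give W/dₒ = w/dᵢ; with 1/f = 1/dₒ + 1/dᵢ this gives W = w·(dₒ − f)/f.
W = 12.11 mm × (127102 − 399) / 399 = 12.11 × 317.5504 ≈ 3845.535 mm = 3.84553 m.

3.846 m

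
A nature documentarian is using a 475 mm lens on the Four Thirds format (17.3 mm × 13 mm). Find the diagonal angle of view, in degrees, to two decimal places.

Sensor diagonal = √(17.3² + 13²) = √468.2900 ≈ 21.6400 mm.
Angle of view α = 2·arctan(d/2f) with d = 21.6400 mm and f = 475 mm.
d/2f = 0.02278; arctan(0.02278) ≈ 1.3049°, so α ≈ 2.6098°.

2.61°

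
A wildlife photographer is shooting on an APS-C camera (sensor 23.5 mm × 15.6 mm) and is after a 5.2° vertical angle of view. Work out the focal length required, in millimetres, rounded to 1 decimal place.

From α = 2·arctan(h/2f) we get f = h / (2·tan(α/2)).
With h = 15.6 mm and α/2 = 2.6°, tan(α/2) ≈ 0.04541, so f ≈ 15.6 / 0.09082 ≈ 171.7693 mm.

171.8 mm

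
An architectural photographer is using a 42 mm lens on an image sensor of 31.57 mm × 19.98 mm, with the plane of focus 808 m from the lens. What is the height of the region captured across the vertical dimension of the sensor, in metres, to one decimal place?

384.4 m

dₒ: 808 m = 808000 mm.
Similar triangles through the lens centre give W/dₒ = h/dᵢ; with 1/f = 1/dₒ + 1/dᵢ this gives W = h·(dₒ − f)/f.
W = 19.98 mm × (808000 − 42) / 42 = 19.98 × 19237.0952 ≈ 384357.163 mm = 384.357 m.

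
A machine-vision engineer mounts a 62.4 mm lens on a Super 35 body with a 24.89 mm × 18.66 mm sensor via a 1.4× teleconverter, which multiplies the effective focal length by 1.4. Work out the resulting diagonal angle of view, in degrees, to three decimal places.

20.191°

Effective focal length f = 62.4 × 1.4 = 87.36 mm.
Sensor diagonal = √(24.89² + 18.66²) = √967.7077 ≈ 31.1080 mm.
α = 2·arctan(31.108 / (2 × 87.36)) = 2·arctan(0.17804) ≈ 20.1909°.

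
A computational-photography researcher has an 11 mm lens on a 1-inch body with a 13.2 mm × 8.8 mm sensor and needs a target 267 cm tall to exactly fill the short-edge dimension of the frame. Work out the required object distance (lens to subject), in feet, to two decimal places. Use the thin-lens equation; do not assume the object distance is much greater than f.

W: 267 cm = 2670 mm.
Magnification m = h/W = dᵢ/dₒ; combined with 1/f = 1/dₒ + 1/dᵢ this gives dₒ = f·(1 + W/h).
dₒ = 11 mm × (1 + 2670/8.8) = 11 × 304.4091 ≈ 3348.500 mm = 3348.500/304.8 ft = 10.9859 ft.

10.99 ft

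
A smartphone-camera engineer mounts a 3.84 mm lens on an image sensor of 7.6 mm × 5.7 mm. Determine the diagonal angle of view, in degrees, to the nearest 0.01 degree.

Sensor diagonal = √(7.6² + 5.7²) = √90.2500 ≈ 9.5000 mm.
Angle of view α = 2·arctan(d/2f) with d = 9.5000 mm and f = 3.84 mm.
d/2f = 1.23698; arctan(1.23698) ≈ 51.0472°, so α ≈ 102.0944°.

102.09°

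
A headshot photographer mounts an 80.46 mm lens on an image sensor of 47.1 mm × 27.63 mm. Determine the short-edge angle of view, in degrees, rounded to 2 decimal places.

19.49°

Angle of view α = 2·arctan(h/2f) with h = 27.63 mm and f = 80.46 mm.
h/2f = 0.17170; arctan(0.17170) ≈ 9.7427°, so α ≈ 19.4854°.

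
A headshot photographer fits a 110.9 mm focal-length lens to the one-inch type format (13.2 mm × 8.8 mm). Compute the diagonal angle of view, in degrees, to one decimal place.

Sensor diagonal = √(13.2² + 8.8²) = √251.6800 ≈ 15.8644 mm.
Angle of view α = 2·arctan(d/2f) with d = 15.8644 mm and f = 110.9 mm.
d/2f = 0.07153; arctan(0.07153) ≈ 4.0912°, so α ≈ 8.1823°.

8.2°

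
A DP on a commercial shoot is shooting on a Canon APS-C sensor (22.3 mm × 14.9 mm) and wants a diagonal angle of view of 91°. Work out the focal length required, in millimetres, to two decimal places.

Sensor diagonal = √(22.3² + 14.9²) = √719.3000 ≈ 26.8198 mm.
From α = 2·arctan(d/2f) we get f = d / (2·tan(α/2)).
With d = 26.8198 mm and α/2 = 45.5°, tan(α/2) ≈ 1.01761, so f ≈ 26.8198 / 2.03521 ≈ 13.1779 mm.

13.18 mm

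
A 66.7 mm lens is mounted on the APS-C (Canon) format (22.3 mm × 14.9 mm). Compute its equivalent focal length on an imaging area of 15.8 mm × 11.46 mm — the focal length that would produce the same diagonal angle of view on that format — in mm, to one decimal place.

48.5 mm

Sensor diagonal = √(22.3² + 14.9²) = √719.3000 ≈ 26.8198 mm.
Sensor diagonal = √(15.8² + 11.46²) = √380.9716 ≈ 19.5185 mm.
Equal angle of view means equal diagonal/f ratio, so f₂ = f₁ · (diagonal₂/diagonal₁) = 66.7 × 19.5185/26.8198.
f₂ = 66.7 × 0.72777 ≈ 48.542 mm.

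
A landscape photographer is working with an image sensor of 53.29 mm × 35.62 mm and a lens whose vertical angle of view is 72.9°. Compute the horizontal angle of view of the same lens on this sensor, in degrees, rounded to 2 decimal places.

From the vertical AOV: f = 35.62 / (2·tan(36.45°)) = 35.62 / 1.47722 ≈ 24.1128 mm.
Horizontal AOV = 2·arctan(53.29 / (2 × 24.1128)) = 2·arctan(1.10501) ≈ 95.7120°.

95.71°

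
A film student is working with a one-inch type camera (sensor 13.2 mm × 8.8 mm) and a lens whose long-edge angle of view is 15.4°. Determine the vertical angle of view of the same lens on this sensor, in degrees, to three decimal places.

From the long-edge AOV: f = 13.2 / (2·tan(7.7°)) = 13.2 / 0.27041 ≈ 48.8147 mm.
Vertical AOV = 2·arctan(8.8 / (2 × 48.8147)) = 2·arctan(0.09014) ≈ 10.3011°.

10.301°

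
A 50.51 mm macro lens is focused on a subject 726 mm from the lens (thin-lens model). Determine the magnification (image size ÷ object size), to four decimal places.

Thin lens: 1/f = 1/dₒ + 1/dᵢ → 1/dᵢ = 1/50.51 − 1/726 = 0.0184206 mm⁻¹, so dᵢ ≈ 54.2869 mm.
Magnification m = dᵢ/dₒ = 54.2869/726 ≈ 0.07478.

0.0748×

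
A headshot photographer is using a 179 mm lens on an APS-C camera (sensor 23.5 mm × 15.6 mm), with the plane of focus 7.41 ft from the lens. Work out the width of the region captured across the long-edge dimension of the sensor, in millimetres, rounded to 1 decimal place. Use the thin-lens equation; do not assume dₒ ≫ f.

273.0 mm

dₒ: 7.41 ft × 304.8 mm/ft = 2258.57 mm.
Similar triangles through the lens centre give W/dₒ = w/dᵢ; with 1/f = 1/dₒ + 1/dᵢ this gives W = w·(dₒ − f)/f.
W = 23.5 mm × (2258.57 − 179) / 179 = 23.5 × 11.6177 ≈ 273.016 mm.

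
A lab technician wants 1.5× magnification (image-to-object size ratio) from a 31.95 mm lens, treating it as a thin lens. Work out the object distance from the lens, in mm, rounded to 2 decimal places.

With m = dᵢ/dₒ and 1/f = 1/dₒ + 1/dᵢ, substituting dᵢ = m·dₒ gives 1/f = (1 + 1/m)/dₒ, hence dₒ = f·(1 + 1/m).
dₒ = 31.95 × (1 + 1/1.5) = 31.95 × 1.66667 ≈ 53.250 mm.

53.25 mm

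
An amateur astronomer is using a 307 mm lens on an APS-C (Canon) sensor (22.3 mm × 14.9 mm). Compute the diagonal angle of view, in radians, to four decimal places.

0.0873 rad

Sensor diagonal = √(22.3² + 14.9²) = √719.3000 ≈ 26.8198 mm.
Angle of view α = 2·arctan(d/2f) with d = 26.8198 mm and f = 307 mm.
d/2f = 0.04368; arctan(0.04368) ≈ 0.0437 rad, so α ≈ 0.0873 rad.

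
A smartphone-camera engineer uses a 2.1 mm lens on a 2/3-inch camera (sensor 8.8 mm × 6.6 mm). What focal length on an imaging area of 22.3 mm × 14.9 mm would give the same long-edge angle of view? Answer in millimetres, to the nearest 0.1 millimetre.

5.3 mm

Equal angle of view means equal width/f ratio, so f₂ = f₁ · (width₂/width₁) = 2.1 × 22.3/8.8.
f₂ = 2.1 × 2.53409 ≈ 5.322 mm.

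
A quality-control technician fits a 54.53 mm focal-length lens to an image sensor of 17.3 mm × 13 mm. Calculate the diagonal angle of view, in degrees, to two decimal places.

Sensor diagonal = √(17.3² + 13²) = √468.2900 ≈ 21.6400 mm.
Angle of view α = 2·arctan(d/2f) with d = 21.6400 mm and f = 54.53 mm.
d/2f = 0.19842; arctan(0.19842) ≈ 11.2230°, so α ≈ 22.4460°.

22.45°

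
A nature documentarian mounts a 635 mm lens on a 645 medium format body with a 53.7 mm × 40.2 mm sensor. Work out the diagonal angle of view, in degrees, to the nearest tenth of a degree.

Sensor diagonal = √(53.7² + 40.2²) = √4499.7300 ≈ 67.0800 mm.
Angle of view α = 2·arctan(d/2f) with d = 67.0800 mm and f = 635 mm.
d/2f = 0.05282; arctan(0.05282) ≈ 3.0235°, so α ≈ 6.0470°.

6.0°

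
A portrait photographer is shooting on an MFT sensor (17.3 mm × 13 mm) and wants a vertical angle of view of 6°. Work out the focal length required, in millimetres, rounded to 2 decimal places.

124.03 mm

From α = 2·arctan(h/2f) we get f = h / (2·tan(α/2)).
With h = 13 mm and α/2 = 3°, tan(α/2) ≈ 0.05241, so f ≈ 13 / 0.10482 ≈ 124.0274 mm.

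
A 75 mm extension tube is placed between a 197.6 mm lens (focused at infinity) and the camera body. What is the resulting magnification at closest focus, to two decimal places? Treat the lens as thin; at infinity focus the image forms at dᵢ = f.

The tube moves the image plane from f to f + e, so dᵢ = 197.6 + 75 = 272.6 mm. Focus is achieved when 1/f = 1/dₒ + 1/dᵢ, giving dₒ = 1/(1/f − 1/(f+e)).
Magnification m = dᵢ/dₒ = (f+e)·(1/f − 1/(f+e)) = e/f = 75/197.6 ≈ 0.3796.

0.38×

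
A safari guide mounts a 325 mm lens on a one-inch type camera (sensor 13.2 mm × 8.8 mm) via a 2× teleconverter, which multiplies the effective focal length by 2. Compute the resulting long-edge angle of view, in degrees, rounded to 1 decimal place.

1.2°

Effective focal length f = 325 × 2 = 650 mm.
α = 2·arctan(13.2 / (2 × 650)) = 2·arctan(0.01015) ≈ 1.1635°.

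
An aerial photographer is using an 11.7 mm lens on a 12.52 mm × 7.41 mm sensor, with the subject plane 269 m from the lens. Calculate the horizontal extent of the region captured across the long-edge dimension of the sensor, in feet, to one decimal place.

944.4 ft

dₒ: 269 m = 269000 mm.
Similar triangles through the lens centre give W/dₒ = w/dᵢ; with 1/f = 1/dₒ + 1/dᵢ this gives W = w·(dₒ − f)/f.
W = 12.52 mm × (269000 − 11.7) / 11.7 = 12.52 × 22990.4530 ≈ 287840.471 mm = 287840.471/304.8 ft = 944.359 ft.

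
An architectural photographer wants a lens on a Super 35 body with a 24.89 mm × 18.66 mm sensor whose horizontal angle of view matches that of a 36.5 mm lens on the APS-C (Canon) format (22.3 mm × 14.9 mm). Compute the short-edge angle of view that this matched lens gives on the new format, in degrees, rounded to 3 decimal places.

25.799°

Equal horizontal AOV ⇒ f₂ = f₁ · 24.89/22.3 = 36.5 × 1.11614 ≈ 40.7392 mm.
Short-edge AOV on the new format = 2·arctan(18.66 / (2 × 40.7392)) = 2·arctan(0.22902) ≈ 25.7986°.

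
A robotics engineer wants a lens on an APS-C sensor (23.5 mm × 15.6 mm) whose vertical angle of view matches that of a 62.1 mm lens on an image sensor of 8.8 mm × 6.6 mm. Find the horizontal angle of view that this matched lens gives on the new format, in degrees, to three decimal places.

Equal vertical AOV ⇒ f₂ = f₁ · 15.6/6.6 = 62.1 × 2.36364 ≈ 146.7818 mm.
Horizontal AOV on the new format = 2·arctan(23.5 / (2 × 146.7818)) = 2·arctan(0.08005) ≈ 9.1536°.

9.154°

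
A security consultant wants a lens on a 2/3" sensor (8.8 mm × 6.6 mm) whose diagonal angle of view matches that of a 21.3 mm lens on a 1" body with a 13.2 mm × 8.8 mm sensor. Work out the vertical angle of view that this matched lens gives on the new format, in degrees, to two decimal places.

Sensor diagonal = √(13.2² + 8.8²) = √251.6800 ≈ 15.8644 mm.
Sensor diagonal = √(8.8² + 6.6²) = √121.0000 ≈ 11.0000 mm.
Equal diagonal AOV ⇒ f₂ = f₁ · 11.0000/15.8644 = 21.3 × 0.69338 ≈ 14.7689 mm.
Vertical AOV on the new format = 2·arctan(6.6 / (2 × 14.7689)) = 2·arctan(0.22344) ≈ 25.1908°.

25.19°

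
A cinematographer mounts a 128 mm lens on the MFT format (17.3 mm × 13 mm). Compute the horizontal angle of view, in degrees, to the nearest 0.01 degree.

Angle of view α = 2·arctan(w/2f) with w = 17.3 mm and f = 128 mm.
w/2f = 0.06758; arctan(0.06758) ≈ 3.8661°, so α ≈ 7.7321°.

7.73°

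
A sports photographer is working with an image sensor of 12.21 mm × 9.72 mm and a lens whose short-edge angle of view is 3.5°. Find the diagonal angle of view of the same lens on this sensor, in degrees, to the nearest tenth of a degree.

From the short-edge AOV: f = 9.72 / (2·tan(1.75°)) = 9.72 / 0.06111 ≈ 159.0691 mm.
Sensor diagonal = √(12.21² + 9.72²) = √243.5625 ≈ 15.6065 mm.
Diagonal AOV = 2·arctan(15.6065 / (2 × 159.0691)) = 2·arctan(0.04906) ≈ 5.6169°.

5.6°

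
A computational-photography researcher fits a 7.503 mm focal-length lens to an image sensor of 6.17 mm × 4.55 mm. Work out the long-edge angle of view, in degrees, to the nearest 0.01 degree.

44.70°

Angle of view α = 2·arctan(w/2f) with w = 6.17 mm and f = 7.503 mm.
w/2f = 0.41117; arctan(0.41117) ≈ 22.3509°, so α ≈ 44.7019°.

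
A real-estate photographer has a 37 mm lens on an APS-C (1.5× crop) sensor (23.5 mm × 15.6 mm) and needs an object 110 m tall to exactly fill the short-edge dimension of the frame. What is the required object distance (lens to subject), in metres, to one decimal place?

260.9 m

W: 110 m = 110000 mm.
Magnification m = h/W = dᵢ/dₒ; combined with 1/f = 1/dₒ + 1/dᵢ this gives dₒ = f·(1 + W/h).
dₒ = 37 mm × (1 + 110000/15.6) = 37 × 7052.2821 ≈ 260934.436 mm = 260.934 m.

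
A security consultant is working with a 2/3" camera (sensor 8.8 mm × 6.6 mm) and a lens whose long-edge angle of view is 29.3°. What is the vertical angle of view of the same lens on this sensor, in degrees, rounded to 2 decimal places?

From the long-edge AOV: f = 8.8 / (2·tan(14.65°)) = 8.8 / 0.52283 ≈ 16.8316 mm.
Vertical AOV = 2·arctan(6.6 / (2 × 16.8316)) = 2·arctan(0.19606) ≈ 22.1853°.

22.19°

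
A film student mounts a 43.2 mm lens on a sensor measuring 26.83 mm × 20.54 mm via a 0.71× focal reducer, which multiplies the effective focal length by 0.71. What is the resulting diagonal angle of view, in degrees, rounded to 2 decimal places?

57.69°

Effective focal length f = 43.2 × 0.71 = 30.672 mm.
Sensor diagonal = √(26.83² + 20.54²) = √1141.7405 ≈ 33.7897 mm.
α = 2·arctan(33.790 / (2 × 30.672)) = 2·arctan(0.55082) ≈ 57.6939°.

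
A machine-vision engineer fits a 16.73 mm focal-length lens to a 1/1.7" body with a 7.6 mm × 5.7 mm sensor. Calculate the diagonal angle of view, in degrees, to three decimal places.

31.701°

Sensor diagonal = √(7.6² + 5.7²) = √90.2500 ≈ 9.5000 mm.
Angle of view α = 2·arctan(d/2f) with d = 9.5000 mm and f = 16.73 mm.
d/2f = 0.28392; arctan(0.28392) ≈ 15.8504°, so α ≈ 31.7007°.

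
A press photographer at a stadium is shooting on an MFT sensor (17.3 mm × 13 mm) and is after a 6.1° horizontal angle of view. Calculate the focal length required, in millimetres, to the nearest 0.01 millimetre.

162.34 mm

From α = 2·arctan(w/2f) we get f = w / (2·tan(α/2)).
With w = 17.3 mm and α/2 = 3.05°, tan(α/2) ≈ 0.05328, so f ≈ 17.3 / 0.10657 ≈ 162.3411 mm.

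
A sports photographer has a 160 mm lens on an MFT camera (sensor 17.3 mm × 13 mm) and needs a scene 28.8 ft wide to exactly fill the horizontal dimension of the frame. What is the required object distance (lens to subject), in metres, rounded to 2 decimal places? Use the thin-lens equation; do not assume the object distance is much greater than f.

W: 28.8 ft × 304.8 mm/ft = 8778.24 mm.
Magnification m = w/W = dᵢ/dₒ; combined with 1/f = 1/dₒ + 1/dᵢ this gives dₒ = f·(1 + W/w).
dₒ = 160 mm × (1 + 8778.24/17.3) = 160 × 508.4127 ≈ 81346.032 mm = 81.346 m.

81.35 m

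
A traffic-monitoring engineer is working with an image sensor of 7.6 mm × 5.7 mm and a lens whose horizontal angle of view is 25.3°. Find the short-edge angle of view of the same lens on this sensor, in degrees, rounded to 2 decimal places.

From the horizontal AOV: f = 7.6 / (2·tan(12.65°)) = 7.6 / 0.44889 ≈ 16.9308 mm.
Short-edge AOV = 2·arctan(5.7 / (2 × 16.9308)) = 2·arctan(0.16833) ≈ 19.1103°.

19.11°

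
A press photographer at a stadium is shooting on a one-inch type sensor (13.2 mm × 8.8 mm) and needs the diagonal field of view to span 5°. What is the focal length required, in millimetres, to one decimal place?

Sensor diagonal = √(13.2² + 8.8²) = √251.6800 ≈ 15.8644 mm.
From α = 2·arctan(d/2f) we get f = d / (2·tan(α/2)).
With d = 15.8644 mm and α/2 = 2.5°, tan(α/2) ≈ 0.04366, so f ≈ 15.8644 / 0.08732 ≈ 181.6775 mm.

181.7 mm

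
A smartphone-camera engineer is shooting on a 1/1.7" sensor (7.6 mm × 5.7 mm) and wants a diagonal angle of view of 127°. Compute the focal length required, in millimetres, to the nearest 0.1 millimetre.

Sensor diagonal = √(7.6² + 5.7²) = √90.2500 ≈ 9.5000 mm.
From α = 2·arctan(d/2f) we get f = d / (2·tan(α/2)).
With d = 9.5000 mm and α/2 = 63.5°, tan(α/2) ≈ 2.00569, so f ≈ 9.5000 / 4.01138 ≈ 2.3683 mm.

2.4 mm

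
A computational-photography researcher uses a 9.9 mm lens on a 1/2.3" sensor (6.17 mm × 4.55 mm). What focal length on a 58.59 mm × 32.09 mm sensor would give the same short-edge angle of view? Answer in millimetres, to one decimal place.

Equal angle of view means equal height/f ratio, so f₂ = f₁ · (height₂/height₁) = 9.9 × 32.09/4.55.
f₂ = 9.9 × 7.05275 ≈ 69.822 mm.

69.8 mm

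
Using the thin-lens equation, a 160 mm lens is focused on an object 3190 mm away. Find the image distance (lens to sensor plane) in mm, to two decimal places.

168.45 mm

1/dᵢ = 1/f − 1/dₒ = 1/160 − 1/3190 = 0.0059365 mm⁻¹.
dᵢ = 1/0.0059365 ≈ 168.4488 mm.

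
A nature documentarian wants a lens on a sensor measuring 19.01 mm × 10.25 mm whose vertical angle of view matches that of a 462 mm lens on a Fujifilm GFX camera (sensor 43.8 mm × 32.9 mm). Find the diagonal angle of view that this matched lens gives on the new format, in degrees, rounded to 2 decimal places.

8.58°

Equal vertical AOV ⇒ f₂ = f₁ · 10.25/32.9 = 462 × 0.31155 ≈ 143.9362 mm.
Sensor diagonal = √(19.01² + 10.25²) = √466.4426 ≈ 21.5973 mm.
Diagonal AOV on the new format = 2·arctan(21.5973 / (2 × 143.9362)) = 2·arctan(0.07502) ≈ 8.5810°.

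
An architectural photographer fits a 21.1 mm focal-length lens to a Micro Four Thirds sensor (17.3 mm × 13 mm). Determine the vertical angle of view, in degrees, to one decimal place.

34.2°

Angle of view α = 2·arctan(h/2f) with h = 13 mm and f = 21.1 mm.
h/2f = 0.30806; arctan(0.30806) ≈ 17.1218°, so α ≈ 34.2436°.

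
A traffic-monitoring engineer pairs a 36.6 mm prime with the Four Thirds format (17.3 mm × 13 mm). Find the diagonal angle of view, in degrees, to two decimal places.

Sensor diagonal = √(17.3² + 13²) = √468.2900 ≈ 21.6400 mm.
Angle of view α = 2·arctan(d/2f) with d = 21.6400 mm and f = 36.6 mm.
d/2f = 0.29563; arctan(0.29563) ≈ 16.4692°, so α ≈ 32.9384°.

32.94°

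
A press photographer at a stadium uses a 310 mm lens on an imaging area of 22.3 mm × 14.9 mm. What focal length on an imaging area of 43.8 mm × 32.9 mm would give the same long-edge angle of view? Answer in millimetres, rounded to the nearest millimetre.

609 mm

Equal angle of view means equal width/f ratio, so f₂ = f₁ · (width₂/width₁) = 310 × 43.8/22.3.
f₂ = 310 × 1.96413 ≈ 608.879 mm.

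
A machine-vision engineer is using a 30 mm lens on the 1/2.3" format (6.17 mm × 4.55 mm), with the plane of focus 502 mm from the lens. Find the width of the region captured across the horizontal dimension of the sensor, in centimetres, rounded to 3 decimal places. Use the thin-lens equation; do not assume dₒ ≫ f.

Similar triangles through the lens centre give W/dₒ = w/dᵢ; with 1/f = 1/dₒ + 1/dᵢ this gives W = w·(dₒ − f)/f.
W = 6.17 mm × (502 − 30) / 30 = 6.17 × 15.7333 ≈ 97.075 mm = 9.70747 cm.

9.707 cm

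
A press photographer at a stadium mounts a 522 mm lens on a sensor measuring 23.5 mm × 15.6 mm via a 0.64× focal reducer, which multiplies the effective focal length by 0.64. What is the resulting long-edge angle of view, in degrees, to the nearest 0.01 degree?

Effective focal length f = 522 × 0.64 = 334.08 mm.
α = 2·arctan(23.5 / (2 × 334.08)) = 2·arctan(0.03517) ≈ 4.0287°.

4.03°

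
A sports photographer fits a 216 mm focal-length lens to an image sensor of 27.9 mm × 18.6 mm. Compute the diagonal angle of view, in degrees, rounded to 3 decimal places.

8.877°

Sensor diagonal = √(27.9² + 18.6²) = √1124.3700 ≈ 33.5316 mm.
Angle of view α = 2·arctan(d/2f) with d = 33.5316 mm and f = 216 mm.
d/2f = 0.07762; arctan(0.07762) ≈ 4.4384°, so α ≈ 8.8767°.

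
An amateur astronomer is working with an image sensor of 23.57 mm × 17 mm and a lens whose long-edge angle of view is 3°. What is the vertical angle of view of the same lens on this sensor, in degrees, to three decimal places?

From the long-edge AOV: f = 23.57 / (2·tan(1.5°)) = 23.57 / 0.05237 ≈ 450.0510 mm.
Vertical AOV = 2·arctan(17 / (2 × 450.0510)) = 2·arctan(0.01889) ≈ 2.1640°.

2.164°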